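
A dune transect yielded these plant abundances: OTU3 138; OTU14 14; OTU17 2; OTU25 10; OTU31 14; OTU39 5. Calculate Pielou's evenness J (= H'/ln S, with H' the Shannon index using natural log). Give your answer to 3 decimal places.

Total N = 138+14+2+10+14+5 = 183, so the proportions are 0.7541, 0.0765, 0.01093, 0.05464, 0.0765, 0.02732 (working shown to 5 dp, full precision carried).
H' = −Σ pᵢ ln pᵢ = −((-0.21283) + (-0.19664) + (-0.04936) + (-0.15885) + (-0.19664) + (-0.09836)) = 0.91269.
With S = 6 species, ln S = 1.79176, so J = 0.91269/1.79176 = 0.50938, i.e. 0.509 to 3 decimal places.

0.509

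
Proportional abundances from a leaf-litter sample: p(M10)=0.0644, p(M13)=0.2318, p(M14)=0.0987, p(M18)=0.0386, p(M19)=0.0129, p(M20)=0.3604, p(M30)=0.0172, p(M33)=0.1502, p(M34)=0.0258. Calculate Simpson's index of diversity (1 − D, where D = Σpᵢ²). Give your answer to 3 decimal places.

D = 0.0644² + 0.2318² + 0.0987² + 0.0386² + 0.0129² + 0.3604² + 0.0172² + 0.1502² + 0.0258² = 0.00415 + 0.05373 + 0.00974 + 0.00149 + 0.00017 + 0.12989 + 0.00030 + 0.02256 + 0.00067 = 0.22269 (working shown to 5 dp, full precision carried).
So 1 − D = 0.77731, i.e. 0.777 to 3 decimal places.

0.777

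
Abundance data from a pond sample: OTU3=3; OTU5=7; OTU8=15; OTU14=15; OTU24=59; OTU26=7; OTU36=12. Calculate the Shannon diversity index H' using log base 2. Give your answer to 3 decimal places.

2.210

Total N = 3+7+15+15+59+7+12 = 118, so the proportions are 0.02542, 0.05932, 0.12712, 0.12712, 0.5, 0.05932, 0.10169 (working shown to 5 dp, full precision carried).
Each pᵢ log₂ pᵢ term: 0.02542×(-5.29768)=-0.13469, 0.05932×(-4.07529)=-0.24175, 0.12712×(-2.97575)=-0.37827, 0.12712×(-2.97575)=-0.37827, 0.5×(-1.00000)=-0.50000, 0.05932×(-4.07529)=-0.24175, 0.10169×(-3.29768)=-0.33536.
Sum = -2.21010, so H' = 2.210.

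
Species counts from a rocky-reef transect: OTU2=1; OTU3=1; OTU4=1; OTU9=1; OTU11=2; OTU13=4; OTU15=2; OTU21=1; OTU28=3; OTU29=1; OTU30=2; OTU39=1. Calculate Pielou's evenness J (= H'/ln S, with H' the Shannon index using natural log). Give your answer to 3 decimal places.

0.944

Total N = 1+1+1+1+2+4+2+1+3+1+2+1 = 20, so the proportions are 0.05, 0.05, 0.05, 0.05, 0.1, 0.2, 0.1, 0.05, 0.15, 0.05, 0.1, 0.05 (working shown to 5 dp, full precision carried).
H' = −Σ pᵢ ln pᵢ = −((-0.14979) + (-0.14979) + (-0.14979) + (-0.14979) + (-0.23026) + (-0.32189) + (-0.23026) + (-0.14979) + (-0.28457) + (-0.14979) + (-0.23026) + (-0.14979)) = 2.34574.
With S = 12 species, ln S = 2.48491, so J = 2.34574/2.48491 = 0.94399, i.e. 0.944 to 3 decimal places.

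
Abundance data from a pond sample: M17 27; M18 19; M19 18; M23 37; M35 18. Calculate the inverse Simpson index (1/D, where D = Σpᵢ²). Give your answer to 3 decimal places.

4.558

Total N = 27+19+18+37+18 = 119, so the proportions are 0.2268908, 0.1596639, 0.1512605, 0.3109244, 0.1512605 (working shown to 7 dp, full precision carried).
D = 0.2268908² + 0.1596639² + 0.1512605² + 0.3109244² + 0.1512605² = 0.0514794 + 0.0254925 + 0.0228797 + 0.0966740 + 0.0228797 = 0.2194054.
So 1/D = 4.55777, i.e. 4.558 to 3 decimal places.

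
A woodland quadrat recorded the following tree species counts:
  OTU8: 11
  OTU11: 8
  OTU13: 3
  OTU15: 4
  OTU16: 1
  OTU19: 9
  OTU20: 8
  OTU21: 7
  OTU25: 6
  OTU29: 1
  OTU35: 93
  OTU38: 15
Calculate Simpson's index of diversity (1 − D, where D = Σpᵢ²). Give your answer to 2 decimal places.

0.66

Total N = 11+8+3+4+1+9+8+7+6+1+93+15 = 166, so the proportions are 0.0663, 0.0482, 0.0181, 0.0241, 0.006, 0.0542, 0.0482, 0.0422, 0.0361, 0.006, 0.5602, 0.0904 (working shown to 4 dp, full precision carried).
D = 0.0663² + 0.0482² + 0.0181² + 0.0241² + 0.006² + 0.0542² + 0.0482² + 0.0422² + 0.0361² + 0.006² + 0.5602² + 0.0904² = 0.0044 + 0.0023 + 0.0003 + 0.0006 + 0.0000 + 0.0029 + 0.0023 + 0.0018 + 0.0013 + 0.0000 + 0.3139 + 0.0082 = 0.3381.
So 1 − D = 0.6619, i.e. 0.66 to 2 decimal places.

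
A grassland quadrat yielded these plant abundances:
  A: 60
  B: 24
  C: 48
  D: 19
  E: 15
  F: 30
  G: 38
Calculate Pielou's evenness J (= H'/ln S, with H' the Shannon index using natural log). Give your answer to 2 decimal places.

Total N = 60+24+48+19+15+30+38 = 234, so the proportions are 0.2564, 0.1026, 0.2051, 0.0812, 0.0641, 0.1282, 0.1624 (working shown to 4 dp, full precision carried).
H' = −Σ pᵢ ln pᵢ = −((-0.3490) + (-0.2336) + (-0.3249) + (-0.2039) + (-0.1761) + (-0.2633) + (-0.2952)) = 1.8460.
With S = 7 species, ln S = 1.9459, so J = 1.8460/1.9459 = 0.9487, i.e. 0.95 to 2 decimal places.

0.95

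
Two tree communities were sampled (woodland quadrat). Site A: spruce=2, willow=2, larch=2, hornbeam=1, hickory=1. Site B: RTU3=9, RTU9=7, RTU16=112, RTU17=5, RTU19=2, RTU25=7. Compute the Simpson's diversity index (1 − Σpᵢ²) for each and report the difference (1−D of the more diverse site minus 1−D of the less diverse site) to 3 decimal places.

0.414

Site A: N=8, proportions 0.25, 0.25, 0.25, 0.125, 0.125, giving 1−D = 0.78125 (working shown to 5 dp, full precision carried).
Site B: N=142, proportions 0.06338, 0.0493, 0.78873, 0.03521, 0.01408, 0.0493, giving 1−D = 0.36759.
Difference = |0.78125 − 0.36759| = 0.41366, i.e. 0.414 to 3 decimal places.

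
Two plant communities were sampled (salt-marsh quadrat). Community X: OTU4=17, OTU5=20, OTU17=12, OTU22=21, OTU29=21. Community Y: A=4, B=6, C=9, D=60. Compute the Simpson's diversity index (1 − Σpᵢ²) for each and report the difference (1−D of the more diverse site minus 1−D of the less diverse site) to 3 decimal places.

Community X: N=91, proportions 0.18681, 0.21978, 0.13187, 0.23077, 0.23077, giving 1−D = 0.79290 (working shown to 5 dp, full precision carried).
Community Y: N=79, proportions 0.05063, 0.07595, 0.11392, 0.75949, giving 1−D = 0.40186.
Difference = |0.79290 − 0.40186| = 0.39104, i.e. 0.391 to 3 decimal places.

0.391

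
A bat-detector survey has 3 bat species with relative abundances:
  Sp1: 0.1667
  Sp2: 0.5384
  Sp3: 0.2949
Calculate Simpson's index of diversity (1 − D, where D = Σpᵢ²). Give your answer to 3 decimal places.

0.595

D = 0.1667² + 0.5384² + 0.2949² = 0.02779 + 0.28987 + 0.08697 = 0.40463 (working shown to 5 dp, full precision carried).
So 1 − D = 0.59537, i.e. 0.595 to 3 decimal places.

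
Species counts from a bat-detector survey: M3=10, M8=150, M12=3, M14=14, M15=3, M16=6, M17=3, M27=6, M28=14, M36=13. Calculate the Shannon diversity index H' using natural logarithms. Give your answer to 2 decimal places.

Total N = 10+150+3+14+3+6+3+6+14+13 = 222, so the proportions are 0.045, 0.6757, 0.0135, 0.0631, 0.0135, 0.027, 0.0135, 0.027, 0.0631, 0.0586 (working shown to 4 dp, full precision carried).
Each pᵢ ln pᵢ term: 0.045×(-3.1001)=-0.1396, 0.6757×(-0.3920)=-0.2649, 0.0135×(-4.3041)=-0.0582, 0.0631×(-2.7636)=-0.1743, 0.0135×(-4.3041)=-0.0582, 0.027×(-3.6109)=-0.0976, 0.0135×(-4.3041)=-0.0582, 0.027×(-3.6109)=-0.0976, 0.0631×(-2.7636)=-0.1743, 0.0586×(-2.8377)=-0.1662.
Sum = -1.2889, so H' = 1.29.

1.29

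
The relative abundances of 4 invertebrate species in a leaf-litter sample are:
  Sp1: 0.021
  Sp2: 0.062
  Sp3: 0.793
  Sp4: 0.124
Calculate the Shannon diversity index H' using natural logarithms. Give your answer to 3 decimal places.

Each pᵢ ln pᵢ term (working shown to 5 dp, full precision carried): 0.021×(-3.86323)=-0.08113, 0.062×(-2.78062)=-0.17240, 0.793×(-0.23193)=-0.18392, 0.124×(-2.08747)=-0.25885.
Sum = -0.69630, so H' = 0.696.

0.696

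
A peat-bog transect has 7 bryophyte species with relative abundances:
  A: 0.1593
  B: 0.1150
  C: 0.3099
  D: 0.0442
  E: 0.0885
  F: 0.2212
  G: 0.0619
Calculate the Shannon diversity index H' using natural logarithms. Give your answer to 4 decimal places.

1.7628

Each pᵢ ln pᵢ term (working shown to 6 dp, full precision carried): 0.1593×(-1.836966)=-0.292629, 0.115×(-2.162823)=-0.248725, 0.3099×(-1.171506)=-0.363050, 0.0442×(-3.119030)=-0.137861, 0.0885×(-2.424753)=-0.214591, 0.2212×(-1.508688)=-0.333722, 0.0619×(-2.782235)=-0.172220.
Sum = -1.762797, so H' = 1.7628.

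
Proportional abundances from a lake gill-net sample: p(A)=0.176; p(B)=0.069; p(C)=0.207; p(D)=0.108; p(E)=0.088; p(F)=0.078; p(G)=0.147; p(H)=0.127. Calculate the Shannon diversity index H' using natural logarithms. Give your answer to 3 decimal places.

Each pᵢ ln pᵢ term (working shown to 5 dp, full precision carried): 0.176×(-1.73727)=-0.30576, 0.069×(-2.67365)=-0.18448, 0.207×(-1.57504)=-0.32603, 0.108×(-2.22562)=-0.24037, 0.088×(-2.43042)=-0.21388, 0.078×(-2.55105)=-0.19898, 0.147×(-1.91732)=-0.28185, 0.127×(-2.06357)=-0.26207.
Sum = -2.01342, so H' = 2.013.

2.013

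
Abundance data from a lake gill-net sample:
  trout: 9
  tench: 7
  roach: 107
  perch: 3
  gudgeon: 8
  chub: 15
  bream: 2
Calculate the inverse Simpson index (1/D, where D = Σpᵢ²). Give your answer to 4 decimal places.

1.9191

Total N = 9+7+107+3+8+15+2 = 151, so the proportions are 0.0596026, 0.0463576, 0.7086093, 0.0198675, 0.0529801, 0.0993377, 0.013245 (working shown to 7 dp, full precision carried).
D = 0.0596026² + 0.0463576² + 0.7086093² + 0.0198675² + 0.0529801² + 0.0993377² + 0.013245² = 0.0035525 + 0.0021490 + 0.5021271 + 0.0003947 + 0.0028069 + 0.0098680 + 0.0001754 = 0.5210736.
So 1/D = 1.919115, i.e. 1.9191 to 4 decimal places.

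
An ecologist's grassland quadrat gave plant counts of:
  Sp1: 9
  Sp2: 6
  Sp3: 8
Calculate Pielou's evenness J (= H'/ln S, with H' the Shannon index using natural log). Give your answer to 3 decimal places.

Total N = 9+6+8 = 23, so the proportions are 0.3913, 0.26087, 0.34783 (working shown to 5 dp, full precision carried).
H' = −Σ pᵢ ln pᵢ = −((-0.36715) + (-0.35054) + (-0.36732)) = 1.08501.
With S = 3 species, ln S = 1.09861, so J = 1.08501/1.09861 = 0.98762, i.e. 0.988 to 3 decimal places.

0.988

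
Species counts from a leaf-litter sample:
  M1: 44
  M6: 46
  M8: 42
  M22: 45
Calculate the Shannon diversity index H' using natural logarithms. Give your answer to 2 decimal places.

1.39

Total N = 44+46+42+45 = 177, so the proportions are 0.2486, 0.2599, 0.2373, 0.2542 (working shown to 4 dp, full precision carried).
Each pᵢ ln pᵢ term: 0.2486×(-1.3920)=-0.3460, 0.2599×(-1.3475)=-0.3502, 0.2373×(-1.4385)=-0.3413, 0.2542×(-1.3695)=-0.3482.
Sum = -1.3857, so H' = 1.39.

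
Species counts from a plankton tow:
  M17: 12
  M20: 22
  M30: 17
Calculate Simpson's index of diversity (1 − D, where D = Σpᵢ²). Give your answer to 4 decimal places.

Total N = 12+22+17 = 51, so the proportions are 0.235294, 0.431373, 0.333333 (working shown to 6 dp, full precision carried).
D = 0.235294² + 0.431373² + 0.333333² = 0.055363 + 0.186082 + 0.111111 = 0.352557.
So 1 − D = 0.647443, i.e. 0.6474 to 4 decimal places.

0.6474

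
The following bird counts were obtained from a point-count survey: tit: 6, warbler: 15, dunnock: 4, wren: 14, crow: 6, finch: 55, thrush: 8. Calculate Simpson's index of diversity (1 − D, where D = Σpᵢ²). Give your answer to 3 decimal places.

0.692

Total N = 6+15+4+14+6+55+8 = 108, so the proportions are 0.05556, 0.13889, 0.03704, 0.12963, 0.05556, 0.50926, 0.07407 (working shown to 5 dp, full precision carried).
D = 0.05556² + 0.13889² + 0.03704² + 0.12963² + 0.05556² + 0.50926² + 0.07407² = 0.00309 + 0.01929 + 0.00137 + 0.01680 + 0.00309 + 0.25934 + 0.00549 = 0.30847.
So 1 − D = 0.69153, i.e. 0.692 to 3 decimal places.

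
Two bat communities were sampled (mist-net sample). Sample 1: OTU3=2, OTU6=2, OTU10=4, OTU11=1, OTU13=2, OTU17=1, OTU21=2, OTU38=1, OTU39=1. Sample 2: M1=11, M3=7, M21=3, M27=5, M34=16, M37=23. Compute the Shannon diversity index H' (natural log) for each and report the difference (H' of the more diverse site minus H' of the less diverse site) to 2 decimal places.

0.49

Sample 1: N=16, proportions 0.125, 0.125, 0.25, 0.0625, 0.125, 0.0625, 0.125, 0.0625, 0.0625, giving H' = 2.079442 (working shown to 6 dp, full precision carried).
Sample 2: N=65, proportions 0.169231, 0.107692, 0.046154, 0.076923, 0.246154, 0.353846, giving H' = 1.592556.
Difference = |2.079442 − 1.592556| = 0.486886, i.e. 0.49 to 2 decimal places.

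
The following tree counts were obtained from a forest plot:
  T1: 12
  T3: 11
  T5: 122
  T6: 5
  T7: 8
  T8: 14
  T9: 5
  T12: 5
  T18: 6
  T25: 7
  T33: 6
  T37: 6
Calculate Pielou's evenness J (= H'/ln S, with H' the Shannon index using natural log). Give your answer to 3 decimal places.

Total N = 12+11+122+5+8+14+5+5+6+7+6+6 = 207, so the proportions are 0.05797, 0.05314, 0.58937, 0.02415, 0.03865, 0.06763, 0.02415, 0.02415, 0.02899, 0.03382, 0.02899, 0.02899 (working shown to 5 dp, full precision carried).
H' = −Σ pᵢ ln pᵢ = −((-0.16509) + (-0.15596) + (-0.31160) + (-0.08993) + (-0.12573) + (-0.18218) + (-0.08993) + (-0.08993) + (-0.10264) + (-0.11453) + (-0.10264) + (-0.10264)) = 1.63280.
With S = 12 species, ln S = 2.48491, so J = 1.63280/2.48491 = 0.65709, i.e. 0.657 to 3 decimal places.

0.657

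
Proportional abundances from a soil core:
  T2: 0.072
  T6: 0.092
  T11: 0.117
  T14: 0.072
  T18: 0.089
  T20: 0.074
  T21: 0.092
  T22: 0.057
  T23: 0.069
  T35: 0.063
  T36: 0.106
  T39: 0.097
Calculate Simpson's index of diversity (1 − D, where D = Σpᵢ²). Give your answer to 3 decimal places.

D = 0.072² + 0.092² + 0.117² + 0.072² + 0.089² + 0.074² + 0.092² + 0.057² + 0.069² + 0.063² + 0.106² + 0.097² = 0.00518 + 0.00846 + 0.01369 + 0.00518 + 0.00792 + 0.00548 + 0.00846 + 0.00325 + 0.00476 + 0.00397 + 0.01124 + 0.00941 = 0.08701 (working shown to 5 dp, full precision carried).
So 1 − D = 0.91299, i.e. 0.913 to 3 decimal places.

0.913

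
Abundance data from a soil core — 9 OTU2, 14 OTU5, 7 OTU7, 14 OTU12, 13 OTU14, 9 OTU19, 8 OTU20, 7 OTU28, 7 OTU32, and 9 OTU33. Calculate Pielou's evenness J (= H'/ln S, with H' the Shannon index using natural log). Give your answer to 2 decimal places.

Total N = 9+14+7+14+13+9+8+7+7+9 = 97, so the proportions are 0.0928, 0.1443, 0.0722, 0.1443, 0.134, 0.0928, 0.0825, 0.0722, 0.0722, 0.0928 (working shown to 4 dp, full precision carried).
H' = −Σ pᵢ ln pᵢ = −((-0.2206) + (-0.2794) + (-0.1897) + (-0.2794) + (-0.2693) + (-0.2206) + (-0.2058) + (-0.1897) + (-0.1897) + (-0.2206)) = 2.2648.
With S = 10 species, ln S = 2.3026, so J = 2.2648/2.3026 = 0.9836, i.e. 0.98 to 2 decimal places.

0.98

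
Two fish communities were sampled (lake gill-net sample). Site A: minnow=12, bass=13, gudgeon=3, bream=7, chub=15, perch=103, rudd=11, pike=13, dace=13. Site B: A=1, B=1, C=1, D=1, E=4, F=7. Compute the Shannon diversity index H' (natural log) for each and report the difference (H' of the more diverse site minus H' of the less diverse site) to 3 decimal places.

0.179

Site A: N=190, proportions 0.063158, 0.068421, 0.015789, 0.036842, 0.078947, 0.542105, 0.057895, 0.068421, 0.068421, giving H' = 1.609425 (working shown to 6 dp, full precision carried).
Site B: N=15, proportions 0.066667, 0.066667, 0.066667, 0.066667, 0.266667, 0.466667, giving H' = 1.430280.
Difference = |1.609425 − 1.430280| = 0.179145, i.e. 0.179 to 3 decimal places.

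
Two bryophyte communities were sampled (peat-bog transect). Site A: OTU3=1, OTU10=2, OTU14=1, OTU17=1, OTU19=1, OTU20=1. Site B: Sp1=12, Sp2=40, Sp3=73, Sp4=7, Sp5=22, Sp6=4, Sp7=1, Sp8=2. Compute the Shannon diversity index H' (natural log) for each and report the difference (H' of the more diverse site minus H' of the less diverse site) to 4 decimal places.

0.2636

Site A: N=7, proportions 0.142857, 0.285714, 0.142857, 0.142857, 0.142857, 0.142857, giving H' = 1.747868 (working shown to 6 dp, full precision carried).
Site B: N=161, proportions 0.074534, 0.248447, 0.453416, 0.043478, 0.136646, 0.024845, 0.006211, 0.012422, giving H' = 1.484303.
Difference = |1.747868 − 1.484303| = 0.263565, i.e. 0.2636 to 4 decimal places.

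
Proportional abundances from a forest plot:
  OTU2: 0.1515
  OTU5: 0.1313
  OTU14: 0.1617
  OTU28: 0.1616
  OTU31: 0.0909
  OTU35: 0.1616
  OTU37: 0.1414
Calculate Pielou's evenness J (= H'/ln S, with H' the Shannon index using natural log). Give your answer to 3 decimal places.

0.992

H' = −Σ pᵢ ln pᵢ = −((-0.28591) + (-0.26657) + (-0.29462) + (-0.29454) + (-0.21798) + (-0.29454) + (-0.27660)) = 1.93075 (working shown to 5 dp, full precision carried).
With S = 7 species, ln S = 1.94591, so J = 1.93075/1.94591 = 0.99221, i.e. 0.992 to 3 decimal places.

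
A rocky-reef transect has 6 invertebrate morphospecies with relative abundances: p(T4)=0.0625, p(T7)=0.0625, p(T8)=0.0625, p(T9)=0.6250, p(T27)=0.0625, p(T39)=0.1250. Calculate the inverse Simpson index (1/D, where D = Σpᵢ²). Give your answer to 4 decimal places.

D = 0.0625² + 0.0625² + 0.0625² + 0.625² + 0.0625² + 0.125² = 0.0039062 + 0.0039062 + 0.0039062 + 0.3906250 + 0.0039062 + 0.0156250 = 0.4218750 (working shown to 7 dp, full precision carried).
So 1/D = 2.370370, i.e. 2.3704 to 4 decimal places.

2.3704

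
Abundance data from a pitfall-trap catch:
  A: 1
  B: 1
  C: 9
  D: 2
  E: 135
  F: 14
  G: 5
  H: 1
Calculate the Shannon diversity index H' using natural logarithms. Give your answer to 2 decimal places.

0.79

Total N = 1+1+9+2+135+14+5+1 = 168, so the proportions are 0.006, 0.006, 0.0536, 0.0119, 0.8036, 0.0833, 0.0298, 0.006 (working shown to 4 dp, full precision carried).
Each pᵢ ln pᵢ term: 0.006×(-5.1240)=-0.0305, 0.006×(-5.1240)=-0.0305, 0.0536×(-2.9267)=-0.1568, 0.0119×(-4.4308)=-0.0527, 0.8036×(-0.2187)=-0.1757, 0.0833×(-2.4849)=-0.2071, 0.0298×(-3.5145)=-0.1046, 0.006×(-5.1240)=-0.0305.
Sum = -0.7884, so H' = 0.79.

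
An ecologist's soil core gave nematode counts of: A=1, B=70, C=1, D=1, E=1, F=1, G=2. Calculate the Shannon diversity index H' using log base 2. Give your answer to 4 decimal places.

Total N = 1+70+1+1+1+1+2 = 77, so the proportions are 0.012987, 0.909091, 0.012987, 0.012987, 0.012987, 0.012987, 0.025974 (working shown to 6 dp, full precision carried).
Each pᵢ log₂ pᵢ term: 0.012987×(-6.266787)=-0.081387, 0.909091×(-0.137504)=-0.125003, 0.012987×(-6.266787)=-0.081387, 0.012987×(-6.266787)=-0.081387, 0.012987×(-6.266787)=-0.081387, 0.012987×(-6.266787)=-0.081387, 0.025974×(-5.266787)=-0.136800.
Sum = -0.668737, so H' = 0.6687.

0.6687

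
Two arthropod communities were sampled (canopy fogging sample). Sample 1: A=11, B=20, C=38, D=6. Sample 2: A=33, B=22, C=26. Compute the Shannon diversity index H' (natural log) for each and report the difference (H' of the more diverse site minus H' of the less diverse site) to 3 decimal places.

Sample 1: N=75, proportions 0.14667, 0.26667, 0.50667, 0.08, giving H' = 1.18055 (working shown to 5 dp, full precision carried).
Sample 2: N=81, proportions 0.40741, 0.2716, 0.32099, giving H' = 1.08459.
Difference = |1.18055 − 1.08459| = 0.09596, i.e. 0.096 to 3 decimal places.

0.096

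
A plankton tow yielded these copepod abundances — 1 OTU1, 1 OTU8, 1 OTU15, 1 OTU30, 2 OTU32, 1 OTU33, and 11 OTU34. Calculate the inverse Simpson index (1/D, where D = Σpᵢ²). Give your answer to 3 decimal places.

2.492

Total N = 1+1+1+1+2+1+11 = 18, so the proportions are 0.055556, 0.055556, 0.055556, 0.055556, 0.111111, 0.055556, 0.611111 (working shown to 6 dp, full precision carried).
D = 0.055556² + 0.055556² + 0.055556² + 0.055556² + 0.111111² + 0.055556² + 0.611111² = 0.003086 + 0.003086 + 0.003086 + 0.003086 + 0.012346 + 0.003086 + 0.373457 = 0.401235.
So 1/D = 2.49231, i.e. 2.492 to 3 decimal places.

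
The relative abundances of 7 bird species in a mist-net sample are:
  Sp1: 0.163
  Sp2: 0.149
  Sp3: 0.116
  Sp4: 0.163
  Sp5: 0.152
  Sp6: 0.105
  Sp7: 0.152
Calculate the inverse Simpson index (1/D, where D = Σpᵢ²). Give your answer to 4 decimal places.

6.8480

D = 0.163² + 0.149² + 0.116² + 0.163² + 0.152² + 0.105² + 0.152² = 0.02656900 + 0.02220100 + 0.01345600 + 0.02656900 + 0.02310400 + 0.01102500 + 0.02310400 = 0.14602800 (working shown to 8 dp, full precision carried).
So 1/D = 6.848002, i.e. 6.8480 to 4 decimal places.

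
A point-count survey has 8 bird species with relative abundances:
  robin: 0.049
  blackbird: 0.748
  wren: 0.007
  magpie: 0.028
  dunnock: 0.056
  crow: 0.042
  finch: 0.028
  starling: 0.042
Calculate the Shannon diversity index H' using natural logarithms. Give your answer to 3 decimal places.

1.028

Each pᵢ ln pᵢ term (working shown to 5 dp, full precision carried): 0.049×(-3.01593)=-0.14778, 0.748×(-0.29035)=-0.21718, 0.007×(-4.96185)=-0.03473, 0.028×(-3.57555)=-0.10012, 0.056×(-2.88240)=-0.16141, 0.042×(-3.17009)=-0.13314, 0.028×(-3.57555)=-0.10012, 0.042×(-3.17009)=-0.13314.
Sum = -1.02763, so H' = 1.028.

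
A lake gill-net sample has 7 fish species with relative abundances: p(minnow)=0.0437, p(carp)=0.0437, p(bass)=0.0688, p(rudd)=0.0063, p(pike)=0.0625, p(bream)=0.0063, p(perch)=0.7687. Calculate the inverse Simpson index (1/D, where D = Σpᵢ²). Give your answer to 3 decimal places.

1.657

D = 0.0437² + 0.0437² + 0.0688² + 0.0063² + 0.0625² + 0.0063² + 0.7687² = 0.001910 + 0.001910 + 0.004733 + 0.000040 + 0.003906 + 0.000040 + 0.590900 = 0.603438 (working shown to 6 dp, full precision carried).
So 1/D = 1.65717, i.e. 1.657 to 3 decimal places.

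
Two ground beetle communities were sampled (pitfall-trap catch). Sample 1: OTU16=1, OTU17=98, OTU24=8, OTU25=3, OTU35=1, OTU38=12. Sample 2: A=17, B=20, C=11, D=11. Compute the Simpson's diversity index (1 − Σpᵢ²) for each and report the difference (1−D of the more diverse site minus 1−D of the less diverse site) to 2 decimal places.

Sample 1: N=123, proportions 0.0081, 0.7967, 0.065, 0.0244, 0.0081, 0.0976, giving 1−D = 0.3507 (working shown to 4 dp, full precision carried).
Sample 2: N=59, proportions 0.2881, 0.339, 0.1864, 0.1864, giving 1−D = 0.7325.
Difference = |0.3507 − 0.7325| = 0.3818, i.e. 0.38 to 2 decimal places.

0.38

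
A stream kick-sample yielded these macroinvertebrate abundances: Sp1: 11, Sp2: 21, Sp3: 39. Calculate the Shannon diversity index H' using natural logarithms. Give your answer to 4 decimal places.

Total N = 11+21+39 = 71, so the proportions are 0.15493, 0.295775, 0.549296 (working shown to 6 dp, full precision carried).
Each pᵢ ln pᵢ term: 0.15493×(-1.864785)=-0.288910, 0.295775×(-1.218157)=-0.360300, 0.549296×(-0.599118)=-0.329093.
Sum = -0.978303, so H' = 0.9783.

0.9783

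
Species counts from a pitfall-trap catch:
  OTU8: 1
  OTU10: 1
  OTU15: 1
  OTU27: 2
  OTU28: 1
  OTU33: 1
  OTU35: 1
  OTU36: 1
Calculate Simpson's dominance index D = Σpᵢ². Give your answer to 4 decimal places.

0.1358

Total N = 1+1+1+2+1+1+1+1 = 9, so the proportions are 0.111111, 0.111111, 0.111111, 0.222222, 0.111111, 0.111111, 0.111111, 0.111111 (working shown to 6 dp, full precision carried).
D = 0.111111² + 0.111111² + 0.111111² + 0.222222² + 0.111111² + 0.111111² + 0.111111² + 0.111111² = 0.012346 + 0.012346 + 0.012346 + 0.049383 + 0.012346 + 0.012346 + 0.012346 + 0.012346 = 0.135802.
To 4 decimal places, D = 0.1358.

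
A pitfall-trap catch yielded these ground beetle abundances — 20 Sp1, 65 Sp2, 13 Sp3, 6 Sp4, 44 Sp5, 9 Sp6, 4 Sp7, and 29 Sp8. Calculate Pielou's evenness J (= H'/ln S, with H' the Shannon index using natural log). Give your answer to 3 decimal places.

0.841

Total N = 20+65+13+6+44+9+4+29 = 190, so the proportions are 0.10526, 0.34211, 0.06842, 0.03158, 0.23158, 0.04737, 0.02105, 0.15263 (working shown to 5 dp, full precision carried).
H' = −Σ pᵢ ln pᵢ = −((-0.23698) + (-0.36695) + (-0.18351) + (-0.10911) + (-0.33876) + (-0.14446) + (-0.08128) + (-0.28691)) = 1.74797.
With S = 8 species, ln S = 2.07944, so J = 1.74797/2.07944 = 0.84059, i.e. 0.841 to 3 decimal places.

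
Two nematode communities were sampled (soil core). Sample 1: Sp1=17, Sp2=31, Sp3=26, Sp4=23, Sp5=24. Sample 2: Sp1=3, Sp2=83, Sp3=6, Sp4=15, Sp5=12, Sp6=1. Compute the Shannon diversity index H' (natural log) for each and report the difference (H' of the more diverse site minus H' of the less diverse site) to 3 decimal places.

Sample 1: N=121, proportions 0.1405, 0.2562, 0.21488, 0.19008, 0.19835, giving H' = 1.59151 (working shown to 5 dp, full precision carried).
Sample 2: N=120, proportions 0.025, 0.69167, 0.05, 0.125, 0.1, 0.00833, giving H' = 1.02708.
Difference = |1.59151 − 1.02708| = 0.56443, i.e. 0.564 to 3 decimal places.

0.564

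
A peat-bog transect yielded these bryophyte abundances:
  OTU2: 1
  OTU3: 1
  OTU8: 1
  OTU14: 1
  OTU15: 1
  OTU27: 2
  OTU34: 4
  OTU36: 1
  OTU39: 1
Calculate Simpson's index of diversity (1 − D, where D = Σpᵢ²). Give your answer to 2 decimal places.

0.84

Total N = 1+1+1+1+1+2+4+1+1 = 13, so the proportions are 0.0769, 0.0769, 0.0769, 0.0769, 0.0769, 0.1538, 0.3077, 0.0769, 0.0769 (working shown to 4 dp, full precision carried).
D = 0.0769² + 0.0769² + 0.0769² + 0.0769² + 0.0769² + 0.1538² + 0.3077² + 0.0769² + 0.0769² = 0.0059 + 0.0059 + 0.0059 + 0.0059 + 0.0059 + 0.0237 + 0.0947 + 0.0059 + 0.0059 = 0.1598.
So 1 − D = 0.8402, i.e. 0.84 to 2 decimal places.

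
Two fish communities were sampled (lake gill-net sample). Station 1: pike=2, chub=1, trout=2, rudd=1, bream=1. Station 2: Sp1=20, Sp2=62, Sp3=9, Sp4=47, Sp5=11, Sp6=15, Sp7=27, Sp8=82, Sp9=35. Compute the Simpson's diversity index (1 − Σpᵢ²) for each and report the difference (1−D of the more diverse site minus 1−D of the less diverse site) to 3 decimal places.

0.060

Station 1: N=7, proportions 0.28571, 0.14286, 0.28571, 0.14286, 0.14286, giving 1−D = 0.77551 (working shown to 5 dp, full precision carried).
Station 2: N=308, proportions 0.06494, 0.2013, 0.02922, 0.1526, 0.03571, 0.0487, 0.08766, 0.26623, 0.11364, giving 1−D = 0.83600.
Difference = |0.77551 − 0.83600| = 0.06049, i.e. 0.060 to 3 decimal places.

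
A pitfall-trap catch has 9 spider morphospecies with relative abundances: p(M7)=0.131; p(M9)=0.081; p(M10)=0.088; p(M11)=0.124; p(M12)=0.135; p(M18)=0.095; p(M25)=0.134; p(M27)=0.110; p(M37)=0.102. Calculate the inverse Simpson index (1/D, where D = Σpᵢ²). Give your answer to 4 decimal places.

8.7297

D = 0.131² + 0.081² + 0.088² + 0.124² + 0.135² + 0.095² + 0.134² + 0.11² + 0.102² = 0.01716100 + 0.00656100 + 0.00774400 + 0.01537600 + 0.01822500 + 0.00902500 + 0.01795600 + 0.01210000 + 0.01040400 = 0.11455200 (working shown to 8 dp, full precision carried).
So 1/D = 8.729660, i.e. 8.7297 to 4 decimal places.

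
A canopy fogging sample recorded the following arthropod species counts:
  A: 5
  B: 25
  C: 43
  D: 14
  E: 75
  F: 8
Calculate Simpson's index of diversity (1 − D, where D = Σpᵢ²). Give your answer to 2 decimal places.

0.71

Total N = 5+25+43+14+75+8 = 170, so the proportions are 0.0294, 0.1471, 0.2529, 0.0824, 0.4412, 0.0471 (working shown to 4 dp, full precision carried).
D = 0.0294² + 0.1471² + 0.2529² + 0.0824² + 0.4412² + 0.0471² = 0.0009 + 0.0216 + 0.0640 + 0.0068 + 0.1946 + 0.0022 = 0.2901.
So 1 − D = 0.7099, i.e. 0.71 to 2 decimal places.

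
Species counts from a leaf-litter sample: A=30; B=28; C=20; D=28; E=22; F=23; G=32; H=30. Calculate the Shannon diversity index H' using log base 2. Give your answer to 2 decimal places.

2.98

Total N = 30+28+20+28+22+23+32+30 = 213, so the proportions are 0.1408, 0.1315, 0.0939, 0.1315, 0.1033, 0.108, 0.1502, 0.1408 (working shown to 4 dp, full precision carried).
Each pᵢ log₂ pᵢ term: 0.1408×(-2.8278)=-0.3983, 0.1315×(-2.9274)=-0.3848, 0.0939×(-3.4128)=-0.3204, 0.1315×(-2.9274)=-0.3848, 0.1033×(-3.2753)=-0.3383, 0.108×(-3.2111)=-0.3467, 0.1502×(-2.7347)=-0.4108, 0.1408×(-2.8278)=-0.3983.
Sum = -2.9825, so H' = 2.98.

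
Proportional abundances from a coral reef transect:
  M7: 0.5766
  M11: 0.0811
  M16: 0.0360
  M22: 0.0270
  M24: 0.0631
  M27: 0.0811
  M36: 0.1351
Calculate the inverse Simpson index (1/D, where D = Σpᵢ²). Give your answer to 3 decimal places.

2.704

D = 0.5766² + 0.0811² + 0.036² + 0.027² + 0.0631² + 0.0811² + 0.1351² = 0.332468 + 0.006577 + 0.001296 + 0.000729 + 0.003982 + 0.006577 + 0.018252 = 0.369881 (working shown to 6 dp, full precision carried).
So 1/D = 2.70358, i.e. 2.704 to 3 decimal places.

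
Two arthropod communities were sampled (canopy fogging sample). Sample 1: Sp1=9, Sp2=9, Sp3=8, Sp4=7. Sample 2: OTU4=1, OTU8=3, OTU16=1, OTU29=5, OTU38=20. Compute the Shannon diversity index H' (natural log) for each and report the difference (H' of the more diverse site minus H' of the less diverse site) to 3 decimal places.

0.355

Sample 1: N=33, proportions 0.272727, 0.272727, 0.242424, 0.212121, giving H' = 1.381146 (working shown to 6 dp, full precision carried).
Sample 2: N=30, proportions 0.033333, 0.1, 0.033333, 0.166667, 0.666667, giving H' = 1.025942.
Difference = |1.381146 − 1.025942| = 0.355204, i.e. 0.355 to 3 decimal places.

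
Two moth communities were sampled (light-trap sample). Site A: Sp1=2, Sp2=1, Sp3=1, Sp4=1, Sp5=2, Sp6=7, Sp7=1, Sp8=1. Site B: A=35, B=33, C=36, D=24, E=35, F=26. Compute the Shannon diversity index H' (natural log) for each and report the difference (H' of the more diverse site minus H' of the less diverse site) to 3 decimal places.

0.032

Site A: N=16, proportions 0.125, 0.0625, 0.0625, 0.0625, 0.125, 0.4375, 0.0625, 0.0625, giving H' = 1.74797 (working shown to 5 dp, full precision carried).
Site B: N=189, proportions 0.18519, 0.1746, 0.19048, 0.12698, 0.18519, 0.13757, giving H' = 1.78011.
Difference = |1.74797 − 1.78011| = 0.03214, i.e. 0.032 to 3 decimal places.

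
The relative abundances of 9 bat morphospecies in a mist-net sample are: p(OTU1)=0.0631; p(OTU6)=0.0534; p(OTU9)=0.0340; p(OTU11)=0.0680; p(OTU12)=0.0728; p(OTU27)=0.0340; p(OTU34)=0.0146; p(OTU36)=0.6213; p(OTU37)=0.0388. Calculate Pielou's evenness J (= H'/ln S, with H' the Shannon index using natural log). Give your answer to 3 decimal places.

H' = −Σ pᵢ ln pᵢ = −((-0.17435) + (-0.15646) + (-0.11497) + (-0.18280) + (-0.19074) + (-0.11497) + (-0.06171) + (-0.29570) + (-0.12607)) = 1.41777 (working shown to 5 dp, full precision carried).
With S = 9 species, ln S = 2.19722, so J = 1.41777/2.19722 = 0.64525, i.e. 0.645 to 3 decimal places.

0.645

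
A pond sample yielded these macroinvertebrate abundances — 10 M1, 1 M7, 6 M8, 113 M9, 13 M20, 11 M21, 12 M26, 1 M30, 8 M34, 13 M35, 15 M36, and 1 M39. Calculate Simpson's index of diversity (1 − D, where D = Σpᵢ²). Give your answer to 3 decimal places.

Total N = 10+1+6+113+13+11+12+1+8+13+15+1 = 204, so the proportions are 0.04902, 0.0049, 0.02941, 0.55392, 0.06373, 0.05392, 0.05882, 0.0049, 0.03922, 0.06373, 0.07353, 0.0049 (working shown to 5 dp, full precision carried).
D = 0.04902² + 0.0049² + 0.02941² + 0.55392² + 0.06373² + 0.05392² + 0.05882² + 0.0049² + 0.03922² + 0.06373² + 0.07353² + 0.0049² = 0.00240 + 0.00002 + 0.00087 + 0.30683 + 0.00406 + 0.00291 + 0.00346 + 0.00002 + 0.00154 + 0.00406 + 0.00541 + 0.00002 = 0.33160.
So 1 − D = 0.66840, i.e. 0.668 to 3 decimal places.

0.668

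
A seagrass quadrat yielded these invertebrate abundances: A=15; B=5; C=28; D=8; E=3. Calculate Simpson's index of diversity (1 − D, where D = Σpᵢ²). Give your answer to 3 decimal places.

0.682

Total N = 15+5+28+8+3 = 59, so the proportions are 0.25424, 0.08475, 0.47458, 0.13559, 0.05085 (working shown to 5 dp, full precision carried).
D = 0.25424² + 0.08475² + 0.47458² + 0.13559² + 0.05085² = 0.06464 + 0.00718 + 0.22522 + 0.01839 + 0.00259 = 0.31801.
So 1 − D = 0.68199, i.e. 0.682 to 3 decimal places.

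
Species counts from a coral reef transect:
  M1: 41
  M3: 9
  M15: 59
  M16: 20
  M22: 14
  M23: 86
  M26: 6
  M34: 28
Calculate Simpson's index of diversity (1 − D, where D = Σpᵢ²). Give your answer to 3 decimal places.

Total N = 41+9+59+20+14+86+6+28 = 263, so the proportions are 0.15589, 0.03422, 0.22433, 0.07605, 0.05323, 0.327, 0.02281, 0.10646 (working shown to 5 dp, full precision carried).
D = 0.15589² + 0.03422² + 0.22433² + 0.07605² + 0.05323² + 0.327² + 0.02281² + 0.10646² = 0.02430 + 0.00117 + 0.05033 + 0.00578 + 0.00283 + 0.10693 + 0.00052 + 0.01133 = 0.20320.
So 1 − D = 0.79680, i.e. 0.797 to 3 decimal places.

0.797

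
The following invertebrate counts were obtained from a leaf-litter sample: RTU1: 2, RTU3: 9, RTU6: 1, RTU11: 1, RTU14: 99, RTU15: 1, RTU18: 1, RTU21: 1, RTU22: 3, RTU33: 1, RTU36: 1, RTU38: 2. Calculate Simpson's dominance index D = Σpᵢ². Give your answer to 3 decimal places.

Total N = 2+9+1+1+99+1+1+1+3+1+1+2 = 122, so the proportions are 0.01639, 0.07377, 0.0082, 0.0082, 0.81148, 0.0082, 0.0082, 0.0082, 0.02459, 0.0082, 0.0082, 0.01639 (working shown to 5 dp, full precision carried).
D = 0.01639² + 0.07377² + 0.0082² + 0.0082² + 0.81148² + 0.0082² + 0.0082² + 0.0082² + 0.02459² + 0.0082² + 0.0082² + 0.01639² = 0.00027 + 0.00544 + 0.00007 + 0.00007 + 0.65849 + 0.00007 + 0.00007 + 0.00007 + 0.00060 + 0.00007 + 0.00007 + 0.00027 = 0.66555.
To 3 decimal places, D = 0.666.

0.666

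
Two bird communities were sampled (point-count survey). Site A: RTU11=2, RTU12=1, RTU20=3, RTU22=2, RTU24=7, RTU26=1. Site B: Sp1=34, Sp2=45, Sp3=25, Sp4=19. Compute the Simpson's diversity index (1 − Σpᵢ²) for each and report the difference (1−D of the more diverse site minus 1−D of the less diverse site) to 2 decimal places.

0.01

Site A: N=16, proportions 0.125, 0.0625, 0.1875, 0.125, 0.4375, 0.0625, giving 1−D = 0.7344 (working shown to 4 dp, full precision carried).
Site B: N=123, proportions 0.2764, 0.3659, 0.2033, 0.1545, giving 1−D = 0.7246.
Difference = |0.7344 − 0.7246| = 0.0098, i.e. 0.01 to 2 decimal places.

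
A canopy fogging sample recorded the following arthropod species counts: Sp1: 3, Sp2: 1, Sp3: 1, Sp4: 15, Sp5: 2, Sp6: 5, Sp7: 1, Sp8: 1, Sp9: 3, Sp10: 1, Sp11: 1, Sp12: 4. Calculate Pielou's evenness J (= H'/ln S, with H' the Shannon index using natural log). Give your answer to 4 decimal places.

0.8053

Total N = 3+1+1+15+2+5+1+1+3+1+1+4 = 38, so the proportions are 0.078947, 0.026316, 0.026316, 0.394737, 0.052632, 0.131579, 0.026316, 0.026316, 0.078947, 0.026316, 0.026316, 0.105263 (working shown to 6 dp, full precision carried).
H' = −Σ pᵢ ln pᵢ = −((-0.200445) + (-0.095726) + (-0.095726) + (-0.366922) + (-0.154970) + (-0.266862) + (-0.095726) + (-0.095726) + (-0.200445) + (-0.095726) + (-0.095726) + (-0.236978)) = 2.000979.
With S = 12 species, ln S = 2.484907, so J = 2.000979/2.484907 = 0.805253, i.e. 0.8053 to 4 decimal places.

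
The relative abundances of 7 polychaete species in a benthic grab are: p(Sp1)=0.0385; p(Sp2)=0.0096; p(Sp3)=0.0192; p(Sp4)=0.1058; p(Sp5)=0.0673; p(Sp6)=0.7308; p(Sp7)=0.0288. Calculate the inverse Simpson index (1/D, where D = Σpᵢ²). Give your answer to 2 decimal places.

D = 0.0385² + 0.0096² + 0.0192² + 0.1058² + 0.0673² + 0.7308² + 0.0288² = 0.00148 + 0.00009 + 0.00037 + 0.01119 + 0.00453 + 0.53407 + 0.00083 = 0.55256 (working shown to 5 dp, full precision carried).
So 1/D = 1.8097, i.e. 1.81 to 2 decimal places.

1.81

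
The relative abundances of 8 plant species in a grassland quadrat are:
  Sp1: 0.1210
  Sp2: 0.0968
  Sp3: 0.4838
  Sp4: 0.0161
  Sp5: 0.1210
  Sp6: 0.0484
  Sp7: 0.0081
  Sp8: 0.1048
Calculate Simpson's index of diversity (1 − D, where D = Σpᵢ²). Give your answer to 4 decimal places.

0.7136

D = 0.121² + 0.0968² + 0.4838² + 0.0161² + 0.121² + 0.0484² + 0.0081² + 0.1048² = 0.014641 + 0.009370 + 0.234062 + 0.000259 + 0.014641 + 0.002343 + 0.000066 + 0.010983 = 0.286365 (working shown to 6 dp, full precision carried).
So 1 − D = 0.713635, i.e. 0.7136 to 4 decimal places.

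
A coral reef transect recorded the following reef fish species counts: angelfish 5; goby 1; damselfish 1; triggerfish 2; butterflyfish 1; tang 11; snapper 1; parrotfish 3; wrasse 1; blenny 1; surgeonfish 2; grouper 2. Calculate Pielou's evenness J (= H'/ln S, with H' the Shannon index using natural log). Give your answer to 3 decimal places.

0.838

Total N = 5+1+1+2+1+11+1+3+1+1+2+2 = 31, so the proportions are 0.16129, 0.03226, 0.03226, 0.06452, 0.03226, 0.35484, 0.03226, 0.09677, 0.03226, 0.03226, 0.06452, 0.06452 (working shown to 5 dp, full precision carried).
H' = −Σ pᵢ ln pᵢ = −((-0.29428) + (-0.11077) + (-0.11077) + (-0.17683) + (-0.11077) + (-0.36765) + (-0.11077) + (-0.22600) + (-0.11077) + (-0.11077) + (-0.17683) + (-0.17683)) = 2.08306.
With S = 12 species, ln S = 2.48491, so J = 2.08306/2.48491 = 0.83828, i.e. 0.838 to 3 decimal places.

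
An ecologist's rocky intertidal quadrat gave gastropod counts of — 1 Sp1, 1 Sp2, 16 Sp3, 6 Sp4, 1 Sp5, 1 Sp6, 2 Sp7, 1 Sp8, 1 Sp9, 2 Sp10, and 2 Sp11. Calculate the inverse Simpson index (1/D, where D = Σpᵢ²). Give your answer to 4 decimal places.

3.7290

Total N = 1+1+16+6+1+1+2+1+1+2+2 = 34, so the proportions are 0.02941176, 0.02941176, 0.47058824, 0.17647059, 0.02941176, 0.02941176, 0.05882353, 0.02941176, 0.02941176, 0.05882353, 0.05882353 (working shown to 8 dp, full precision carried).
D = 0.02941176² + 0.02941176² + 0.47058824² + 0.17647059² + 0.02941176² + 0.02941176² + 0.05882353² + 0.02941176² + 0.02941176² + 0.05882353² + 0.05882353² = 0.00086505 + 0.00086505 + 0.22145329 + 0.03114187 + 0.00086505 + 0.00086505 + 0.00346021 + 0.00086505 + 0.00086505 + 0.00346021 + 0.00346021 = 0.26816609.
So 1/D = 3.729032, i.e. 3.7290 to 4 decimal places.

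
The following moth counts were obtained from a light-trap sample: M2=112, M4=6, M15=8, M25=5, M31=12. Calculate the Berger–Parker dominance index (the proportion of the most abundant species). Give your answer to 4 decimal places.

0.7832

Total N = 112+6+8+5+12 = 143, so the proportions are 0.783217, 0.041958, 0.055944, 0.034965, 0.083916 (working shown to 6 dp, full precision carried).
The largest proportion is 0.783217, i.e. d = 0.7832 to 4 decimal places.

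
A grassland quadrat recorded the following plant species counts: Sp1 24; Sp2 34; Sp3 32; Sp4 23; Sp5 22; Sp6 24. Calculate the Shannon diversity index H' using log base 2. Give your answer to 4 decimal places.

2.5632

Total N = 24+34+32+23+22+24 = 159, so the proportions are 0.150943, 0.213836, 0.201258, 0.144654, 0.138365, 0.150943 (working shown to 6 dp, full precision carried).
Each pᵢ log₂ pᵢ term: 0.150943×(-2.727920)=-0.411762, 0.213836×(-2.225420)=-0.475876, 0.201258×(-2.312883)=-0.465486, 0.144654×(-2.789321)=-0.403487, 0.138365×(-2.853451)=-0.394817, 0.150943×(-2.727920)=-0.411762.
Sum = -2.563189, so H' = 2.5632.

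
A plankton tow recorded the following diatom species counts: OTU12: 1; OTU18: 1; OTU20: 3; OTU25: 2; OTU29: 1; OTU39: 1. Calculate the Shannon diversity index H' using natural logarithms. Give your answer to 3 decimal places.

Total N = 1+1+3+2+1+1 = 9, so the proportions are 0.11111, 0.11111, 0.33333, 0.22222, 0.11111, 0.11111 (working shown to 5 dp, full precision carried).
Each pᵢ ln pᵢ term: 0.11111×(-2.19722)=-0.24414, 0.11111×(-2.19722)=-0.24414, 0.33333×(-1.09861)=-0.36620, 0.22222×(-1.50408)=-0.33424, 0.11111×(-2.19722)=-0.24414, 0.11111×(-2.19722)=-0.24414.
Sum = -1.67699, so H' = 1.677.

1.677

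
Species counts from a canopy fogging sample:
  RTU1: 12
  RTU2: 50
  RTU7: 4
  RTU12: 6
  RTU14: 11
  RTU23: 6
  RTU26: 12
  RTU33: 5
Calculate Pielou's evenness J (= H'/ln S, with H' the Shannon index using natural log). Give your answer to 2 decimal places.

0.81

Total N = 12+50+4+6+11+6+12+5 = 106, so the proportions are 0.1132, 0.4717, 0.0377, 0.0566, 0.1038, 0.0566, 0.1132, 0.0472 (working shown to 4 dp, full precision carried).
H' = −Σ pᵢ ln pᵢ = −((-0.2466) + (-0.3544) + (-0.1237) + (-0.1625) + (-0.2351) + (-0.1625) + (-0.2466) + (-0.1441)) = 1.6756.
With S = 8 species, ln S = 2.0794, so J = 1.6756/2.0794 = 0.8058, i.e. 0.81 to 2 decimal places.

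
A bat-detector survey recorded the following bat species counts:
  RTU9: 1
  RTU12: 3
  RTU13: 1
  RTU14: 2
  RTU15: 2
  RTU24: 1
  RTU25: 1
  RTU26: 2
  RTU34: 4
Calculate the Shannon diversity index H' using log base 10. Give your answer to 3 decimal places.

0.898

Total N = 1+3+1+2+2+1+1+2+4 = 17, so the proportions are 0.05882, 0.17647, 0.05882, 0.11765, 0.11765, 0.05882, 0.05882, 0.11765, 0.23529 (working shown to 5 dp, full precision carried).
Each pᵢ log₁₀ pᵢ term: 0.05882×(-1.23045)=-0.07238, 0.17647×(-0.75333)=-0.13294, 0.05882×(-1.23045)=-0.07238, 0.11765×(-0.92942)=-0.10934, 0.11765×(-0.92942)=-0.10934, 0.05882×(-1.23045)=-0.07238, 0.05882×(-1.23045)=-0.07238, 0.11765×(-0.92942)=-0.10934, 0.23529×(-0.62839)=-0.14786.
Sum = -0.89834, so H' = 0.898.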